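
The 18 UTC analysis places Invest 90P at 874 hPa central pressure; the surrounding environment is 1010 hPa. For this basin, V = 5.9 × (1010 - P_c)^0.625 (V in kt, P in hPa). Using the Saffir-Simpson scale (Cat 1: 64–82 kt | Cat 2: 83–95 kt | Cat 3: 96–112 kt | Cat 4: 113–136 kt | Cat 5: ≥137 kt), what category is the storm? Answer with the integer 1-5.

4

ΔP = 1010 − 874 = 136 hPa.
V ≈ 5.9 × 136^0.625 = 5.9 × 21.55 ≈ 127 kt.
127 kt falls in the Category 4 band.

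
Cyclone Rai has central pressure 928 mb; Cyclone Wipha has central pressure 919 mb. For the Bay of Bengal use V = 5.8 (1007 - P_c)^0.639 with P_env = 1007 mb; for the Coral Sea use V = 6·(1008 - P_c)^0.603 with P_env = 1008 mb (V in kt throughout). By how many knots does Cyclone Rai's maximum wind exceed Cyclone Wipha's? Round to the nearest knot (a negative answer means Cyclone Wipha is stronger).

Cyclone Rai: ΔP = 79; V ≈ 5.8 × 79^0.639 ≈ 94.63 kt.
Cyclone Wipha: ΔP = 89; V ≈ 6 × 89^0.603 ≈ 89.87 kt.
Difference ≈ 94.63 − 89.87 = 4.76 → 5 kt.

5 kt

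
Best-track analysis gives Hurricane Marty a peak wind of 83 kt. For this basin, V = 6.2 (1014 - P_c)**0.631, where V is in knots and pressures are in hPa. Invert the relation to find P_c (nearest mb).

ΔP = (V / 6.2)^(1/0.631) = (83/6.2)^1.585.
83/6.2 = 13.387; 13.387^1.585 ≈ 61.03 mb.
P_c = 1014 − 61.03 = 952.97 ≈ 953 mb.

953 mb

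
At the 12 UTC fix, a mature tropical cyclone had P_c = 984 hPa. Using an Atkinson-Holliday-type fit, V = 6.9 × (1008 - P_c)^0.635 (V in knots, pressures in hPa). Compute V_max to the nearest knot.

52 kt

ΔP = 1008 − 984 = 24 hPa.
24^0.635 ≈ 7.524.
V ≈ 6.9 × 7.524 ≈ 51.9 kt.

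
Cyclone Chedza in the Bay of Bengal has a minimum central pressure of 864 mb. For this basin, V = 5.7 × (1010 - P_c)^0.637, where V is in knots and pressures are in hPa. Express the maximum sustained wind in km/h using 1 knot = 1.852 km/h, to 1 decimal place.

252.5 km/h

ΔP = 1010 − 864 = 146 mb.
V ≈ 5.7 × 146^0.637 = 5.7 × 23.916 ≈ 136.323 kt.
136.323 × 1.852 ≈ 252.47 km/h → 252.5 km/h.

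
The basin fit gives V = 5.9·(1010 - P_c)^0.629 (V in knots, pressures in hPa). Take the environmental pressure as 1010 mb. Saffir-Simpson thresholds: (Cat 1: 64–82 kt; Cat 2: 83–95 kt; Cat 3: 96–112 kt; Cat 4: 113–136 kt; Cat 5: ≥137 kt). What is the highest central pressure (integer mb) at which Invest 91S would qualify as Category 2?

943 mb

Category 2 begins at V = 83 kt.
Required ΔP = (83/5.9)^(1/0.629) = 14.068^1.590 ≈ 66.91 mb.
P_c ≤ 1010 − 66.91 = 943.09, so the highest integer P_c is 943 mb.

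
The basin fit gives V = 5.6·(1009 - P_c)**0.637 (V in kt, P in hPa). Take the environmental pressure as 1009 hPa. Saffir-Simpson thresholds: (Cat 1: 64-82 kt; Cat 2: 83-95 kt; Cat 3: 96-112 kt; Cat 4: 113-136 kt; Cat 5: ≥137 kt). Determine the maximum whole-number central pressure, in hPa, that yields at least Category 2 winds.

940 hPa

Category 2 begins at V = 83 kt.
Required ΔP = (83/5.6)^(1/0.637) = 14.821^1.570 ≈ 68.89 hPa.
P_c ≤ 1009 − 68.89 = 940.11, so the highest integer P_c is 940 hPa.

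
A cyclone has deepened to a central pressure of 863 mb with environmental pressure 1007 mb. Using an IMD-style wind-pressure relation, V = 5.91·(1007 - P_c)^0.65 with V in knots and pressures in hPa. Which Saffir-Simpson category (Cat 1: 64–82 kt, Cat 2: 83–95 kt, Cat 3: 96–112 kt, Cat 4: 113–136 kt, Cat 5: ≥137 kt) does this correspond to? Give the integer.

5

ΔP = 1007 − 863 = 144 mb.
V ≈ 5.91 × 144^0.65 = 5.91 × 25.29 ≈ 149 kt.
149 kt falls in the Category 5 band.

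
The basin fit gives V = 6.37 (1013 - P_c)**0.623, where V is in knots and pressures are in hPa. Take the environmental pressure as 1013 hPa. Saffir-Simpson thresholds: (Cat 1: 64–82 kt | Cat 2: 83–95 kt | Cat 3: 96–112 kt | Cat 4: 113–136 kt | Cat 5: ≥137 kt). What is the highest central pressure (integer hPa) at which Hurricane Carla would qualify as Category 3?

935 hPa

Category 3 begins at V = 96 kt.
Required ΔP = (96/6.37)^(1/0.623) = 15.071^1.605 ≈ 77.81 hPa.
P_c ≤ 1013 − 77.81 = 935.19, so the highest integer P_c is 935 hPa.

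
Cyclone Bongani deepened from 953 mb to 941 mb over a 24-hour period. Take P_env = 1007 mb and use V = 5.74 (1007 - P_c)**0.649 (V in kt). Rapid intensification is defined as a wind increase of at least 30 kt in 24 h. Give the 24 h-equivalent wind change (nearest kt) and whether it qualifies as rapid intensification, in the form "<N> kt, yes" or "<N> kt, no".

V₁: ΔP = 54, V ≈ 5.74 × 54^0.649 ≈ 76.42 kt.
V₂: ΔP = 66, V ≈ 5.74 × 66^0.649 ≈ 87.06 kt.
ΔV over 24 h = 10.64 kt → 24 h equivalent = 10.64 × 24/24 ≈ 10.64 kt.
11 kt < 30 kt ⇒ not rapid intensification.

11 kt, no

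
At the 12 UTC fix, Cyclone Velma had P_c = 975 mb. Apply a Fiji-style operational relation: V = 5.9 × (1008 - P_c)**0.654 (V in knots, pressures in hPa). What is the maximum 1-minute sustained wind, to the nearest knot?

58 kt

ΔP = 1008 − 975 = 33 mb.
33^0.654 ≈ 9.843.
V ≈ 5.9 × 9.843 ≈ 58.1 kt.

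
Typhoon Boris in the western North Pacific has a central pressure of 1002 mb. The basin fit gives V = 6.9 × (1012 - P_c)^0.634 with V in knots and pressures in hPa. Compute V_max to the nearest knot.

30 kt

ΔP = 1012 − 1002 = 10 mb.
10^0.634 ≈ 4.305.
V ≈ 6.9 × 4.305 ≈ 29.7 kt.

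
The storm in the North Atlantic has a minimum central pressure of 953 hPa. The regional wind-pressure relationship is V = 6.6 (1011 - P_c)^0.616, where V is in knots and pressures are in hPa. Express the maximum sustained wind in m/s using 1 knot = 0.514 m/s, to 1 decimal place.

ΔP = 1011 − 953 = 58 hPa.
V ≈ 6.6 × 58^0.616 = 6.6 × 12.198 ≈ 80.504 kt.
80.504 × 0.514 ≈ 41.38 m/s → 41.4 m/s.

41.4 m/s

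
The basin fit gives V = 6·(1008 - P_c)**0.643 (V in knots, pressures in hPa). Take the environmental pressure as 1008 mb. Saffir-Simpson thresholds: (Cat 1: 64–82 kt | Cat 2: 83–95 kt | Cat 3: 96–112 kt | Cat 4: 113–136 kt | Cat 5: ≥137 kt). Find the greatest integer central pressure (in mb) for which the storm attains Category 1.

968 mb

Category 1 begins at V = 64 kt.
Required ΔP = (64/6)^(1/0.643) = 10.667^1.555 ≈ 39.70 mb.
P_c ≤ 1008 − 39.70 = 968.30, so the highest integer P_c is 968 mb.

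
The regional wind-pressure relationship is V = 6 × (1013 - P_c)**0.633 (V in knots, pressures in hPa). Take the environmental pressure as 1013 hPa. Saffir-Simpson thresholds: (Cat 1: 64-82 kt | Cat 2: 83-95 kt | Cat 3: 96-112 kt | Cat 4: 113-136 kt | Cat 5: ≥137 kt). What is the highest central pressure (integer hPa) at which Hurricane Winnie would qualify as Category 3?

Category 3 begins at V = 96 kt.
Required ΔP = (96/6)^(1/0.633) = 16.000^1.580 ≈ 79.84 hPa.
P_c ≤ 1013 − 79.84 = 933.16, so the highest integer P_c is 933 hPa.

933 hPa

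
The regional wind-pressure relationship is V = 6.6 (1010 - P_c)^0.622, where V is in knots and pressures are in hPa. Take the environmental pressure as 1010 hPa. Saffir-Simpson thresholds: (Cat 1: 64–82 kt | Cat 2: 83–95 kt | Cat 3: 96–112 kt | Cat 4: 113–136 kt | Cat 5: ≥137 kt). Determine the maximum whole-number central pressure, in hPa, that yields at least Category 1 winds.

971 hPa

Category 1 begins at V = 64 kt.
Required ΔP = (64/6.6)^(1/0.622) = 9.697^1.608 ≈ 38.57 hPa.
P_c ≤ 1010 − 38.57 = 971.43, so the highest integer P_c is 971 hPa.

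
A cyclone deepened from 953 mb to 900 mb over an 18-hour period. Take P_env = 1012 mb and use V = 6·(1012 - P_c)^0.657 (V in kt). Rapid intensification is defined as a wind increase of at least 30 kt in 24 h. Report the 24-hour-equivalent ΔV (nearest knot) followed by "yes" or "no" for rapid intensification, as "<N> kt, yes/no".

V₁: ΔP = 59, V ≈ 6 × 59^0.657 ≈ 87.42 kt.
V₂: ΔP = 112, V ≈ 6 × 112^0.657 ≈ 133.19 kt.
ΔV over 18 h = 45.77 kt → 24 h equivalent = 45.77 × 24/18 ≈ 61.03 kt.
61 kt ≥ 30 kt ⇒ rapid intensification.

61 kt, yes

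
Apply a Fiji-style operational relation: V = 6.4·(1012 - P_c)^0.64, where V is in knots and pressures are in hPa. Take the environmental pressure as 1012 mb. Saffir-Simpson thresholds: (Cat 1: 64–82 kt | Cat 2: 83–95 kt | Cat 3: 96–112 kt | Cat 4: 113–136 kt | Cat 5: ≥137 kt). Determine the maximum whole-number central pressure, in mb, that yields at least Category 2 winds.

Category 2 begins at V = 83 kt.
Required ΔP = (83/6.4)^(1/0.64) = 12.969^1.562 ≈ 54.82 mb.
P_c ≤ 1012 − 54.82 = 957.18, so the highest integer P_c is 957 mb.

957 mb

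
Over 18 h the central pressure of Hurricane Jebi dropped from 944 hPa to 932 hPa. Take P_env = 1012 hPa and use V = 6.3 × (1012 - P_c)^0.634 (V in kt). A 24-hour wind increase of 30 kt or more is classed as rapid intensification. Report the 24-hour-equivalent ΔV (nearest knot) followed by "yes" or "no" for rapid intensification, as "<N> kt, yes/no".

V₁: ΔP = 68, V ≈ 6.3 × 68^0.634 ≈ 91.44 kt.
V₂: ΔP = 80, V ≈ 6.3 × 80^0.634 ≈ 101.37 kt.
ΔV over 18 h = 9.93 kt → 24 h equivalent = 9.93 × 24/18 ≈ 13.24 kt.
13 kt < 30 kt ⇒ not rapid intensification.

13 kt, no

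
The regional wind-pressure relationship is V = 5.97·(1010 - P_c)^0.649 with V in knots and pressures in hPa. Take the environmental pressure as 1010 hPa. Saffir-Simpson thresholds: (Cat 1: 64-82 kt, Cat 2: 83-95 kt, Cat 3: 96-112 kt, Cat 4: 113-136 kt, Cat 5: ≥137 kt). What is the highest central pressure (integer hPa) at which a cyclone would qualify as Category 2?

Category 2 begins at V = 83 kt.
Required ΔP = (83/5.97)^(1/0.649) = 13.903^1.541 ≈ 57.72 hPa.
P_c ≤ 1010 − 57.72 = 952.28, so the highest integer P_c is 952 hPa.

952 hPa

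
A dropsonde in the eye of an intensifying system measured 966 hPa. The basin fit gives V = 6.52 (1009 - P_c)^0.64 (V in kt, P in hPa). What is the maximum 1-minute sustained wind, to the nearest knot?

72 kt

ΔP = 1009 − 966 = 43 hPa.
43^0.64 ≈ 11.102.
V ≈ 6.52 × 11.102 ≈ 72.4 kt.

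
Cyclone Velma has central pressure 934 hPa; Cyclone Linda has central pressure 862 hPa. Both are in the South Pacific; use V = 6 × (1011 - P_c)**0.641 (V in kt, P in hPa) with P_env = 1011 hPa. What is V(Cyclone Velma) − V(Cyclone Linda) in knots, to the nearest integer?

-51 kt

Cyclone Velma: ΔP = 77; V ≈ 6 × 77^0.641 ≈ 97.14 kt.
Cyclone Linda: ΔP = 149; V ≈ 6 × 149^0.641 ≈ 148.31 kt.
Difference ≈ 97.14 − 148.31 = -51.17 → -51 kt.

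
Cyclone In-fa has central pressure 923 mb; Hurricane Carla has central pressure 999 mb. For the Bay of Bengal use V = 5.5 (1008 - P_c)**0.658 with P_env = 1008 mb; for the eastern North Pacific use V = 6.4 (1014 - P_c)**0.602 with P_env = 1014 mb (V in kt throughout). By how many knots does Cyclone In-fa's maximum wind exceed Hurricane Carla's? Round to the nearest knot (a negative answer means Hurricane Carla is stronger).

70 kt

Cyclone In-fa: ΔP = 85; V ≈ 5.5 × 85^0.658 ≈ 102.31 kt.
Hurricane Carla: ΔP = 15; V ≈ 6.4 × 15^0.602 ≈ 32.67 kt.
Difference ≈ 102.31 − 32.67 = 69.64 → 70 kt.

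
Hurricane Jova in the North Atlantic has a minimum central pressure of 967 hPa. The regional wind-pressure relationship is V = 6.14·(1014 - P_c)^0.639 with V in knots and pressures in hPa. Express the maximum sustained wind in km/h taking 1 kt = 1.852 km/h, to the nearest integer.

133 km/h

ΔP = 1014 − 967 = 47 hPa.
V ≈ 6.14 × 47^0.639 = 6.14 × 11.708 ≈ 71.885 kt.
71.885 × 1.852 ≈ 133.13 km/h → 133 km/h.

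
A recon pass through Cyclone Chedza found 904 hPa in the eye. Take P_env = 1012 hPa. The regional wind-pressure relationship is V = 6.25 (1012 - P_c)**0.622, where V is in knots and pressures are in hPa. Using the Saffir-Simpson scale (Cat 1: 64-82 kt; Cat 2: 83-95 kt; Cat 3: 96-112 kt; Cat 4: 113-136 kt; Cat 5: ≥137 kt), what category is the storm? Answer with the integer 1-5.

ΔP = 1012 − 904 = 108 hPa.
V ≈ 6.25 × 108^0.622 = 6.25 × 18.40 ≈ 115 kt.
115 kt falls in the Category 4 band.

4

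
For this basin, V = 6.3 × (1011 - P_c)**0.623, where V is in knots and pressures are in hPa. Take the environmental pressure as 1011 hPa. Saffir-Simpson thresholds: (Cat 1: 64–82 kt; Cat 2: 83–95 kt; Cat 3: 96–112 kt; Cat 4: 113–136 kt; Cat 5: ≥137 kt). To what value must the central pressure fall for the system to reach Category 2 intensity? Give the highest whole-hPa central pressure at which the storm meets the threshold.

Category 2 begins at V = 83 kt.
Required ΔP = (83/6.3)^(1/0.623) = 13.175^1.605 ≈ 62.71 hPa.
P_c ≤ 1011 − 62.71 = 948.29, so the highest integer P_c is 948 hPa.

948 hPa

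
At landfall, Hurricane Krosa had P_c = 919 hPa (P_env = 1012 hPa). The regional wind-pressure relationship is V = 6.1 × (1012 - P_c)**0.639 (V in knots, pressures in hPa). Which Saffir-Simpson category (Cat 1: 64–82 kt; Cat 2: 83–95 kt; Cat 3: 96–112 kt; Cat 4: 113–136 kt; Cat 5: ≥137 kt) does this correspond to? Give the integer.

3

ΔP = 1012 − 919 = 93 hPa.
V ≈ 6.1 × 93^0.639 = 6.1 × 18.11 ≈ 110 kt.
110 kt falls in the Category 3 band.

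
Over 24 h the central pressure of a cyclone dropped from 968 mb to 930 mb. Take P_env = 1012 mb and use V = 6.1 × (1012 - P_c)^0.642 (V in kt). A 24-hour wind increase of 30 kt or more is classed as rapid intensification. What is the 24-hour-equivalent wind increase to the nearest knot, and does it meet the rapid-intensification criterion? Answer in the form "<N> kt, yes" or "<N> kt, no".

34 kt, yes

V₁: ΔP = 44, V ≈ 6.1 × 44^0.642 ≈ 69.25 kt.
V₂: ΔP = 82, V ≈ 6.1 × 82^0.642 ≈ 103.28 kt.
ΔV over 24 h = 34.03 kt → 24 h equivalent = 34.03 × 24/24 ≈ 34.03 kt.
34 kt ≥ 30 kt ⇒ rapid intensification.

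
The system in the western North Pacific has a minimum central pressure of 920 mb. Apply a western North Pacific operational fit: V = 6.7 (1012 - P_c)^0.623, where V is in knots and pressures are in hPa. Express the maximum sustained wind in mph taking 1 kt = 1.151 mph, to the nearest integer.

ΔP = 1012 − 920 = 92 mb.
V ≈ 6.7 × 92^0.623 = 6.7 × 16.728 ≈ 112.077 kt.
112.077 × 1.151 ≈ 129.00 mph → 129 mph.

129 mph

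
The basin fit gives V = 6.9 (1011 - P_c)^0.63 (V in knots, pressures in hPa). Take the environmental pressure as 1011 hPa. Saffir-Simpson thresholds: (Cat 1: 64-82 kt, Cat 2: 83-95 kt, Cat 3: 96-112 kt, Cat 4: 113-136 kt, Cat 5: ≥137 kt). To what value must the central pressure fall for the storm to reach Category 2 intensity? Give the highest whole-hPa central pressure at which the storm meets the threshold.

Category 2 begins at V = 83 kt.
Required ΔP = (83/6.9)^(1/0.63) = 12.029^1.587 ≈ 51.84 hPa.
P_c ≤ 1011 − 51.84 = 959.16, so the highest integer P_c is 959 hPa.

959 hPa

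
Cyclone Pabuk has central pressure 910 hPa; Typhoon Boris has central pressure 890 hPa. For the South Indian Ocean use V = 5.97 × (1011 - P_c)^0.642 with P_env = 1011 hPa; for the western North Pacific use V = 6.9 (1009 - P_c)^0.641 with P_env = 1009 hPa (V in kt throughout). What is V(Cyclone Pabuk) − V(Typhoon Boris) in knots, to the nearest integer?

-32 kt

Cyclone Pabuk: ΔP = 101; V ≈ 5.97 × 101^0.642 ≈ 115.54 kt.
Typhoon Boris: ΔP = 119; V ≈ 6.9 × 119^0.641 ≈ 147.66 kt.
Difference ≈ 115.54 − 147.66 = -32.12 → -32 kt.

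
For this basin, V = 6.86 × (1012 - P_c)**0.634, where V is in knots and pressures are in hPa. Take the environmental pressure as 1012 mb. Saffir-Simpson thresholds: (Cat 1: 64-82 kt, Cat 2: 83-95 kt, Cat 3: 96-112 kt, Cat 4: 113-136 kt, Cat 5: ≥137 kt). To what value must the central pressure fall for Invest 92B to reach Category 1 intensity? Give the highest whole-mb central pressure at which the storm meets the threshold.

978 mb

Category 1 begins at V = 64 kt.
Required ΔP = (64/6.86)^(1/0.634) = 9.329^1.577 ≈ 33.86 mb.
P_c ≤ 1012 − 33.86 = 978.14, so the highest integer P_c is 978 mb.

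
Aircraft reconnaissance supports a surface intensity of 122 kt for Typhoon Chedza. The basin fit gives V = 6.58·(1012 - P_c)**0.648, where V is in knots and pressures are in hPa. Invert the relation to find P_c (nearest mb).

ΔP = (V / 6.58)^(1/0.648) = (122/6.58)^1.543.
122/6.58 = 18.541; 18.541^1.543 ≈ 90.57 mb.
P_c = 1012 − 90.57 = 921.43 ≈ 921 mb.

921 mb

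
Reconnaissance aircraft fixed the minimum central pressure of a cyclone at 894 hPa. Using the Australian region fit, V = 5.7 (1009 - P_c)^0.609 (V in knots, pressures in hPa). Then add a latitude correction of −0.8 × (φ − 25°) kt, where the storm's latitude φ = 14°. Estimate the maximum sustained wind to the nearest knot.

ΔP = 1009 − 894 = 115 hPa.
115^0.609 ≈ 17.987.
V ≈ 5.7 × 17.987 ≈ 102.5 kt.
Latitude correction: −0.8 × (14 − 25) = 8.8 kt.
Corrected V ≈ 111.3 kt → 111 kt.

111 kt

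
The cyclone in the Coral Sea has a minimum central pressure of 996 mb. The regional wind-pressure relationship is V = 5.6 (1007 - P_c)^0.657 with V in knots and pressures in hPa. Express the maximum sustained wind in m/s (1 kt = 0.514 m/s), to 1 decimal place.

ΔP = 1007 − 996 = 11 mb.
V ≈ 5.6 × 11^0.657 = 5.6 × 4.833 ≈ 27.063 kt.
27.063 × 0.514 ≈ 13.91 m/s → 13.9 m/s.

13.9 m/s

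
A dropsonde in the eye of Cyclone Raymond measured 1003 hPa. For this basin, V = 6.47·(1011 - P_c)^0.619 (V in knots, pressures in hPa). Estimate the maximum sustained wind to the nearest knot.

23 kt

ΔP = 1011 − 1003 = 8 hPa.
8^0.619 ≈ 3.623.
V ≈ 6.47 × 3.623 ≈ 23.4 kt.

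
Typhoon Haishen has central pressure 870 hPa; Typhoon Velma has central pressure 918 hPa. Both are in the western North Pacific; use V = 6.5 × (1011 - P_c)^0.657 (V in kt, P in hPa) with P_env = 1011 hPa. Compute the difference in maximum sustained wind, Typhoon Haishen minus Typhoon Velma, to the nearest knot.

40 kt

Typhoon Haishen: ΔP = 141; V ≈ 6.5 × 141^0.657 ≈ 167.86 kt.
Typhoon Velma: ΔP = 93; V ≈ 6.5 × 93^0.657 ≈ 127.70 kt.
Difference ≈ 167.86 − 127.70 = 40.16 → 40 kt.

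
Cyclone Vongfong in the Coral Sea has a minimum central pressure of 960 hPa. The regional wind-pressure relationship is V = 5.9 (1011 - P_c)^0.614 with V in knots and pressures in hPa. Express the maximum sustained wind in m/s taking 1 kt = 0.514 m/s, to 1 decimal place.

33.9 m/s

ΔP = 1011 − 960 = 51 hPa.
V ≈ 5.9 × 51^0.614 = 5.9 × 11.180 ≈ 65.963 kt.
65.963 × 0.514 ≈ 33.90 m/s → 33.9 m/s.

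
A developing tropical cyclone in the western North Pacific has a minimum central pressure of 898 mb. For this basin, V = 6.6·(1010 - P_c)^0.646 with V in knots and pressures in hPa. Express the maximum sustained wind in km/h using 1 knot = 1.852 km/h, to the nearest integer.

258 km/h

ΔP = 1010 − 898 = 112 mb.
V ≈ 6.6 × 112^0.646 = 6.6 × 21.076 ≈ 139.104 kt.
139.104 × 1.852 ≈ 257.62 km/h → 258 km/h.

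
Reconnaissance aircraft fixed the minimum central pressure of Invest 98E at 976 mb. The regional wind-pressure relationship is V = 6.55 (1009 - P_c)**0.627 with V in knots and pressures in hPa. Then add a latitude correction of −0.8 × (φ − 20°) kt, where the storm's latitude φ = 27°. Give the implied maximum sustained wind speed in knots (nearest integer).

53 kt

ΔP = 1009 − 976 = 33 mb.
33^0.627 ≈ 8.956.
V ≈ 6.55 × 8.956 ≈ 58.7 kt.
Latitude correction: −0.8 × (27 − 20) = -5.6 kt.
Corrected V ≈ 53.1 kt → 53 kt.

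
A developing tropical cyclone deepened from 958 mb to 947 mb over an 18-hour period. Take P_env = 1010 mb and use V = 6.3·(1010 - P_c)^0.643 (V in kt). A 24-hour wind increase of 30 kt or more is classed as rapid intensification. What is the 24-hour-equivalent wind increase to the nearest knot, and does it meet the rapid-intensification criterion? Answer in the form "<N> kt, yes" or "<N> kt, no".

V₁: ΔP = 52, V ≈ 6.3 × 52^0.643 ≈ 79.93 kt.
V₂: ΔP = 63, V ≈ 6.3 × 63^0.643 ≈ 90.43 kt.
ΔV over 18 h = 10.50 kt → 24 h equivalent = 10.50 × 24/18 ≈ 14.00 kt.
14 kt < 30 kt ⇒ not rapid intensification.

14 kt, no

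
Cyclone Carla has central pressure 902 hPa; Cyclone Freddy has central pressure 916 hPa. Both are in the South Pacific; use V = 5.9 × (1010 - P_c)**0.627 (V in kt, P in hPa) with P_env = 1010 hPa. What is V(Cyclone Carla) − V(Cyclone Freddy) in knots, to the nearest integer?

Cyclone Carla: ΔP = 108; V ≈ 5.9 × 108^0.627 ≈ 111.12 kt.
Cyclone Freddy: ΔP = 94; V ≈ 5.9 × 94^0.627 ≈ 101.86 kt.
Difference ≈ 111.12 − 101.86 = 9.26 → 9 kt.

9 kt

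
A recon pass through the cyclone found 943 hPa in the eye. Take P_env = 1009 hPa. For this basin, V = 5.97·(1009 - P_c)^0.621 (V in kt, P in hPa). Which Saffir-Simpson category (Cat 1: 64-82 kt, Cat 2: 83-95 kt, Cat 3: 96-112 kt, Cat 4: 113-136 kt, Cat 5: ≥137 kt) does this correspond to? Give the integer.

1

ΔP = 1009 − 943 = 66 hPa.
V ≈ 5.97 × 66^0.621 = 5.97 × 13.49 ≈ 81 kt.
81 kt falls in the Category 1 band.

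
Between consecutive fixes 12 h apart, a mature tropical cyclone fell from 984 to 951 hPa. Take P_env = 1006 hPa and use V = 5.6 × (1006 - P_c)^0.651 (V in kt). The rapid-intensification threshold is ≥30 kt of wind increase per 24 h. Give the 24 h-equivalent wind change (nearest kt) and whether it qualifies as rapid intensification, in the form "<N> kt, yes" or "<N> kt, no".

68 kt, yes

V₁: ΔP = 22, V ≈ 5.6 × 22^0.651 ≈ 41.89 kt.
V₂: ΔP = 55, V ≈ 5.6 × 55^0.651 ≈ 76.06 kt.
ΔV over 12 h = 34.17 kt → 24 h equivalent = 34.17 × 24/12 ≈ 68.34 kt.
68 kt ≥ 30 kt ⇒ rapid intensification.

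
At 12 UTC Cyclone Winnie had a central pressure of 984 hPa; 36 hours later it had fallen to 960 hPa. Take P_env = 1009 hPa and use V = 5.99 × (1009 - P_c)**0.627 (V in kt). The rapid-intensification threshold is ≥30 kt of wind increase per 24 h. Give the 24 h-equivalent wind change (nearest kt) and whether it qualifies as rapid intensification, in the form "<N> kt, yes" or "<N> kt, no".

16 kt, no

V₁: ΔP = 25, V ≈ 5.99 × 25^0.627 ≈ 45.07 kt.
V₂: ΔP = 49, V ≈ 5.99 × 49^0.627 ≈ 68.74 kt.
ΔV over 36 h = 23.67 kt → 24 h equivalent = 23.67 × 24/36 ≈ 15.78 kt.
16 kt < 30 kt ⇒ not rapid intensification.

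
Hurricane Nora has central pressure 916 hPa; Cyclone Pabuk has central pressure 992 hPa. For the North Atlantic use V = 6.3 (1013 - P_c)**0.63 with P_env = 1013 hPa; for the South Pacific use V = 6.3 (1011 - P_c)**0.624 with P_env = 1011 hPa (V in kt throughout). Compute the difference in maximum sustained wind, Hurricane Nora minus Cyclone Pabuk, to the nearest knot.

Hurricane Nora: ΔP = 97; V ≈ 6.3 × 97^0.63 ≈ 112.46 kt.
Cyclone Pabuk: ΔP = 19; V ≈ 6.3 × 19^0.624 ≈ 39.56 kt.
Difference ≈ 112.46 − 39.56 = 72.90 → 73 kt.

73 kt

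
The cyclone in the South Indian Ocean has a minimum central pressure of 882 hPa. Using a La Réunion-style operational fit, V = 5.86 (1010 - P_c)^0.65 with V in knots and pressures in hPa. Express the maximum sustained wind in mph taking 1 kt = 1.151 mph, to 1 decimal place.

ΔP = 1010 − 882 = 128 hPa.
V ≈ 5.86 × 128^0.65 = 5.86 × 23.425 ≈ 137.273 kt.
137.273 × 1.151 ≈ 158.00 mph → 158.0 mph.

158.0 mph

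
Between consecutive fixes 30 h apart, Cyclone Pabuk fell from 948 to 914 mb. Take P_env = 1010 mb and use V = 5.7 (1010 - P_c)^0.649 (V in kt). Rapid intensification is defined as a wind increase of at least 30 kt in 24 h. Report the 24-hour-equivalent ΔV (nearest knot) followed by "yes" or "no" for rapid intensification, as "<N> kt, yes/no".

22 kt, no

V₁: ΔP = 62, V ≈ 5.7 × 62^0.649 ≈ 83.01 kt.
V₂: ΔP = 96, V ≈ 5.7 × 96^0.649 ≈ 110.25 kt.
ΔV over 30 h = 27.24 kt → 24 h equivalent = 27.24 × 24/30 ≈ 21.79 kt.
22 kt < 30 kt ⇒ not rapid intensification.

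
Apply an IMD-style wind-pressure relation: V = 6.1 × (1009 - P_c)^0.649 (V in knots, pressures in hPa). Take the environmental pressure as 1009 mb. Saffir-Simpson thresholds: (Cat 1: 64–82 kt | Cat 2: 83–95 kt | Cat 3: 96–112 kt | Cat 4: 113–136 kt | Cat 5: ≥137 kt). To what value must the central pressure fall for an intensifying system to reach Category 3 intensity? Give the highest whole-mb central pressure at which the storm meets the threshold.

Category 3 begins at V = 96 kt.
Required ΔP = (96/6.1)^(1/0.649) = 15.738^1.541 ≈ 69.87 mb.
P_c ≤ 1009 − 69.87 = 939.13, so the highest integer P_c is 939 mb.

939 mb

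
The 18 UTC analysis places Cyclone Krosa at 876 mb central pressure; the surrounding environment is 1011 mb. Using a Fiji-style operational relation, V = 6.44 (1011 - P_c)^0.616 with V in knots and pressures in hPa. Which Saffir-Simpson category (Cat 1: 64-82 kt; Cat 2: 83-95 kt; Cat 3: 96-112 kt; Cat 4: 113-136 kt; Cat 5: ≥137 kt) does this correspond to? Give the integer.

4

ΔP = 1011 − 876 = 135 mb.
V ≈ 6.44 × 135^0.616 = 6.44 × 20.53 ≈ 132 kt.
132 kt falls in the Category 4 band.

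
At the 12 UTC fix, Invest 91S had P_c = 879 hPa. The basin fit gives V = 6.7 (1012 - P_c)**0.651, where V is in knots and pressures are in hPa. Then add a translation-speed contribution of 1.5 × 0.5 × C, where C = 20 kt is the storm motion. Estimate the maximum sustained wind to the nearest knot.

177 kt

ΔP = 1012 − 879 = 133 hPa.
133^0.651 ≈ 24.134.
V ≈ 6.7 × 24.134 ≈ 161.7 kt.
Translation term: 1.5 × 0.5 × 20 = 15 kt.
Corrected V ≈ 176.7 kt → 177 kt.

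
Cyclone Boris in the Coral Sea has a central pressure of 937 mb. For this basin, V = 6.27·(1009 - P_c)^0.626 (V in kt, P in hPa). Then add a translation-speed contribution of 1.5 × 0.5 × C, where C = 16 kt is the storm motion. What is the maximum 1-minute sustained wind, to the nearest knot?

ΔP = 1009 − 937 = 72 mb.
72^0.626 ≈ 14.544.
V ≈ 6.27 × 14.544 ≈ 91.2 kt.
Translation term: 1.5 × 0.5 × 16 = 12 kt.
Corrected V ≈ 103.2 kt → 103 kt.

103 kt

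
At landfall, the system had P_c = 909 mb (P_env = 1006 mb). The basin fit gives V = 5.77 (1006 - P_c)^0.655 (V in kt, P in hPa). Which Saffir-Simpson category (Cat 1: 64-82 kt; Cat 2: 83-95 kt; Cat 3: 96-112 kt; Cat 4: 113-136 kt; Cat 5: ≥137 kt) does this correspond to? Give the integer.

ΔP = 1006 − 909 = 97 mb.
V ≈ 5.77 × 97^0.655 = 5.77 × 20.01 ≈ 115 kt.
115 kt falls in the Category 4 band.

4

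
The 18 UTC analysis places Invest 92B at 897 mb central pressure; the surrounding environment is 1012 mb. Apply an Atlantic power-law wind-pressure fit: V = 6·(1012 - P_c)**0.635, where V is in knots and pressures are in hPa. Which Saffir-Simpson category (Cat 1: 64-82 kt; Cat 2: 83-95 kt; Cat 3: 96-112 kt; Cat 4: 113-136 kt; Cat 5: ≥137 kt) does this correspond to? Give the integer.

4

ΔP = 1012 − 897 = 115 mb.
V ≈ 6 × 115^0.635 = 6 × 20.35 ≈ 122 kt.
122 kt falls in the Category 4 band.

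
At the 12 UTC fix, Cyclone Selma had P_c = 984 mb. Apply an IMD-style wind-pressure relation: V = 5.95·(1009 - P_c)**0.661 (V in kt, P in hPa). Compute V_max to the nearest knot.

50 kt

ΔP = 1009 − 984 = 25 mb.
25^0.661 ≈ 8.395.
V ≈ 5.95 × 8.395 ≈ 50.0 kt.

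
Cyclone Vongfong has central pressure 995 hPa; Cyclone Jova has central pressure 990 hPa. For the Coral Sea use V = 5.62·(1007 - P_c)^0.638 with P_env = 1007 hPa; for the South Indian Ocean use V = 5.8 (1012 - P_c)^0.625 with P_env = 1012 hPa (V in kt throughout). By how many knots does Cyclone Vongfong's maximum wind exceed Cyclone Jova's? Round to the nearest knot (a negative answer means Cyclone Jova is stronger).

Cyclone Vongfong: ΔP = 12; V ≈ 5.62 × 12^0.638 ≈ 27.43 kt.
Cyclone Jova: ΔP = 22; V ≈ 5.8 × 22^0.625 ≈ 40.04 kt.
Difference ≈ 27.43 − 40.04 = -12.61 → -13 kt.

-13 kt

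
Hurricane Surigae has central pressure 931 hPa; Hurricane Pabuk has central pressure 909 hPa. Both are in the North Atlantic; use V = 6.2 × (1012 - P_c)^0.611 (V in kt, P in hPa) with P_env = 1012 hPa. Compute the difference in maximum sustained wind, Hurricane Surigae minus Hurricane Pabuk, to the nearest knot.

-14 kt

Hurricane Surigae: ΔP = 81; V ≈ 6.2 × 81^0.611 ≈ 90.88 kt.
Hurricane Pabuk: ΔP = 103; V ≈ 6.2 × 103^0.611 ≈ 105.25 kt.
Difference ≈ 90.88 − 105.25 = -14.37 → -14 kt.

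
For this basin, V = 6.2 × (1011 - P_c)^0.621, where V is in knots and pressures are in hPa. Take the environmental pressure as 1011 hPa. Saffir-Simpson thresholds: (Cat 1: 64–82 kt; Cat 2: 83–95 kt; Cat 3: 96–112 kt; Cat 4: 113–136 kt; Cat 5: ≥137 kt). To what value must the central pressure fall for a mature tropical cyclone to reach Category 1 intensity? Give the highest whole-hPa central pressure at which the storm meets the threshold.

Category 1 begins at V = 64 kt.
Required ΔP = (64/6.2)^(1/0.621) = 10.323^1.610 ≈ 42.91 hPa.
P_c ≤ 1011 − 42.91 = 968.09, so the highest integer P_c is 968 hPa.

968 hPa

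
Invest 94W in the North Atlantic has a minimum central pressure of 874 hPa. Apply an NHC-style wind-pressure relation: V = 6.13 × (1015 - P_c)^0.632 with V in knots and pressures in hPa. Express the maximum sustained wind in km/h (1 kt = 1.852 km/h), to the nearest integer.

ΔP = 1015 − 874 = 141 hPa.
V ≈ 6.13 × 141^0.632 = 6.13 × 22.820 ≈ 139.884 kt.
139.884 × 1.852 ≈ 259.06 km/h → 259 km/h.

259 km/h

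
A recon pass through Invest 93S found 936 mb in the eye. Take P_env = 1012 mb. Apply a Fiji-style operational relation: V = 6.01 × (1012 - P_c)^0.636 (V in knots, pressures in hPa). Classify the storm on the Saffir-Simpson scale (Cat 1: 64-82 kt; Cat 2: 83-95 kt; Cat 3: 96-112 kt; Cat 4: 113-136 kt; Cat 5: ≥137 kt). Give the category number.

ΔP = 1012 − 936 = 76 mb.
V ≈ 6.01 × 76^0.636 = 6.01 × 15.71 ≈ 94 kt.
94 kt falls in the Category 2 band.

2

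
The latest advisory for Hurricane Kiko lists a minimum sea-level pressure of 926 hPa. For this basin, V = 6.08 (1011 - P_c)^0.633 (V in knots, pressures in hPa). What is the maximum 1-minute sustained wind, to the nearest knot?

ΔP = 1011 − 926 = 85 hPa.
85^0.633 ≈ 16.646.
V ≈ 6.08 × 16.646 ≈ 101.2 kt.

101 kt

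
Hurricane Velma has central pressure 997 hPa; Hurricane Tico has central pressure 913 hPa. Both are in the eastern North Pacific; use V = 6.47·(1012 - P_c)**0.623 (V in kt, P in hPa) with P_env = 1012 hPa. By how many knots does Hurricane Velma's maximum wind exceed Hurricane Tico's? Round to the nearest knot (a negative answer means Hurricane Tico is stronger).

Hurricane Velma: ΔP = 15; V ≈ 6.47 × 15^0.623 ≈ 34.96 kt.
Hurricane Tico: ΔP = 99; V ≈ 6.47 × 99^0.623 ≈ 113.29 kt.
Difference ≈ 34.96 − 113.29 = -78.33 → -78 kt.

-78 kt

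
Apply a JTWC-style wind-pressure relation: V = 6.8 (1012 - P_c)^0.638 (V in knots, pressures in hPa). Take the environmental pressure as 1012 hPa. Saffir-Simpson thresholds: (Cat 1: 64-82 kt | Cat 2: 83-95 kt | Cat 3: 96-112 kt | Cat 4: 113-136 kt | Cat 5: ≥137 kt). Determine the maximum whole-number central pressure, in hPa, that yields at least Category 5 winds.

Category 5 begins at V = 137 kt.
Required ΔP = (137/6.8)^(1/0.638) = 20.147^1.567 ≈ 110.72 hPa.
P_c ≤ 1012 − 110.72 = 901.28, so the highest integer P_c is 901 hPa.

901 hPa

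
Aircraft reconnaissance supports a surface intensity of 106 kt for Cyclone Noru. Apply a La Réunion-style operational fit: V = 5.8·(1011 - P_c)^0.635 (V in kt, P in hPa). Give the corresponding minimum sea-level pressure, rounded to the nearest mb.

914 mb

ΔP = (V / 5.8)^(1/0.635) = (106/5.8)^1.575.
106/5.8 = 18.276; 18.276^1.575 ≈ 97.10 mb.
P_c = 1011 − 97.10 = 913.90 ≈ 914 mb.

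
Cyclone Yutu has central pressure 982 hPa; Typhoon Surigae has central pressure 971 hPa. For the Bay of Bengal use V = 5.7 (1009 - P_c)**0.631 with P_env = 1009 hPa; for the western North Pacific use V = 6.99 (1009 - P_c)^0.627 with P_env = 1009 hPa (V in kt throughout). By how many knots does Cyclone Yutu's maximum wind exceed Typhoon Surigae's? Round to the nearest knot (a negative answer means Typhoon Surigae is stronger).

Cyclone Yutu: ΔP = 27; V ≈ 5.7 × 27^0.631 ≈ 45.61 kt.
Typhoon Surigae: ΔP = 38; V ≈ 6.99 × 38^0.627 ≈ 68.39 kt.
Difference ≈ 45.61 − 68.39 = -22.78 → -23 kt.

-23 kt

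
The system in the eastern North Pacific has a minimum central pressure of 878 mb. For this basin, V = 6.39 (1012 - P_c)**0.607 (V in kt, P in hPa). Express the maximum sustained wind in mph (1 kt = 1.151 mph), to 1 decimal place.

ΔP = 1012 − 878 = 134 mb.
V ≈ 6.39 × 134^0.607 = 6.39 × 19.550 ≈ 124.926 kt.
124.926 × 1.151 ≈ 143.79 mph → 143.8 mph.

143.8 mph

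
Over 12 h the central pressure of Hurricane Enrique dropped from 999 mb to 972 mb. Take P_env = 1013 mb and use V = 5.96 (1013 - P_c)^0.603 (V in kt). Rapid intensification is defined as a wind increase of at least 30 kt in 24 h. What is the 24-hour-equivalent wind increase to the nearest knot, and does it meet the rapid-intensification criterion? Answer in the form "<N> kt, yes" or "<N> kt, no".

V₁: ΔP = 14, V ≈ 5.96 × 14^0.603 ≈ 29.27 kt.
V₂: ΔP = 41, V ≈ 5.96 × 41^0.603 ≈ 55.94 kt.
ΔV over 12 h = 26.67 kt → 24 h equivalent = 26.67 × 24/12 ≈ 53.34 kt.
53 kt ≥ 30 kt ⇒ rapid intensification.

53 kt, yes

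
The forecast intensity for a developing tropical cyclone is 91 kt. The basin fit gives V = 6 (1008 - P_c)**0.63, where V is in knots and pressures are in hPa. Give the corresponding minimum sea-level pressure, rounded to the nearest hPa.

933 hPa

ΔP = (V / 6)^(1/0.63) = (91/6)^1.587.
91/6 = 15.167; 15.167^1.587 ≈ 74.89 hPa.
P_c = 1008 − 74.89 = 933.11 ≈ 933 hPa.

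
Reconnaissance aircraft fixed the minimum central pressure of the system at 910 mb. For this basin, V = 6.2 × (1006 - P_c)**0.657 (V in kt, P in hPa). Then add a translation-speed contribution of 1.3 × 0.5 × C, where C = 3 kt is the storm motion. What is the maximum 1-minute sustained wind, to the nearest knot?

126 kt

ΔP = 1006 − 910 = 96 mb.
96^0.657 ≈ 20.061.
V ≈ 6.2 × 20.061 ≈ 124.4 kt.
Translation term: 1.3 × 0.5 × 3 = 1.95 kt.
Corrected V ≈ 126.35 kt → 126 kt.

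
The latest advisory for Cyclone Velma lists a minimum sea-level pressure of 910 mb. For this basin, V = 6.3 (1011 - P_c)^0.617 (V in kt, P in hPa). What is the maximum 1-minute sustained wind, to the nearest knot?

109 kt

ΔP = 1011 − 910 = 101 mb.
101^0.617 ≈ 17.245.
V ≈ 6.3 × 17.245 ≈ 108.6 kt.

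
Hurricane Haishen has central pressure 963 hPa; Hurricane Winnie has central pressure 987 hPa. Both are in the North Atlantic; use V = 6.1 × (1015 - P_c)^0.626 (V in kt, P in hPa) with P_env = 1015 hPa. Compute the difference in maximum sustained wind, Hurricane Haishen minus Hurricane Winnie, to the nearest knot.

Hurricane Haishen: ΔP = 52; V ≈ 6.1 × 52^0.626 ≈ 72.37 kt.
Hurricane Winnie: ΔP = 28; V ≈ 6.1 × 28^0.626 ≈ 49.12 kt.
Difference ≈ 72.37 − 49.12 = 23.25 → 23 kt.

23 kt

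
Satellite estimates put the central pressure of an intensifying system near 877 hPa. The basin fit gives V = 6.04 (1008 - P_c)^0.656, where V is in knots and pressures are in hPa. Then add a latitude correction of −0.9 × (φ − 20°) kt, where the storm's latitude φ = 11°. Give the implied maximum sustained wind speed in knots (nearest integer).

ΔP = 1008 − 877 = 131 hPa.
131^0.656 ≈ 24.487.
V ≈ 6.04 × 24.487 ≈ 147.9 kt.
Latitude correction: −0.9 × (11 − 20) = 8.1 kt.
Corrected V ≈ 156 kt → 156 kt.

156 kt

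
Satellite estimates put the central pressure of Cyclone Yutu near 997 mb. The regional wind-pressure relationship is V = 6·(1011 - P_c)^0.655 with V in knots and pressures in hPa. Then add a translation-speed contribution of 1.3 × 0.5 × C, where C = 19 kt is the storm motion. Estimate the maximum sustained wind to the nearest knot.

ΔP = 1011 − 997 = 14 mb.
14^0.655 ≈ 5.633.
V ≈ 6 × 5.633 ≈ 33.8 kt.
Translation term: 1.3 × 0.5 × 19 = 12.35 kt.
Corrected V ≈ 46.15 kt → 46 kt.

46 kt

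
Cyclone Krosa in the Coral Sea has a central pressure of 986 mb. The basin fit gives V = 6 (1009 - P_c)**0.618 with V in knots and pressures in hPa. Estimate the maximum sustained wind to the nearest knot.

42 kt

ΔP = 1009 − 986 = 23 mb.
23^0.618 ≈ 6.943.
V ≈ 6 × 6.943 ≈ 41.7 kt.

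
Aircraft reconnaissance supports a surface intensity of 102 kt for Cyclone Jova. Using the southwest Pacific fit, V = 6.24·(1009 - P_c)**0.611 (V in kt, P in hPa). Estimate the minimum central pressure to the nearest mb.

ΔP = (V / 6.24)^(1/0.611) = (102/6.24)^1.637.
102/6.24 = 16.346; 16.346^1.637 ≈ 96.82 mb.
P_c = 1009 − 96.82 = 912.18 ≈ 912 mb.

912 mb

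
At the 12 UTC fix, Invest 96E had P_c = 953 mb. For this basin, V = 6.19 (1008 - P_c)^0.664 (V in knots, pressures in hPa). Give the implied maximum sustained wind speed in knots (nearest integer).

ΔP = 1008 − 953 = 55 mb.
55^0.664 ≈ 14.309.
V ≈ 6.19 × 14.309 ≈ 88.6 kt.

89 kt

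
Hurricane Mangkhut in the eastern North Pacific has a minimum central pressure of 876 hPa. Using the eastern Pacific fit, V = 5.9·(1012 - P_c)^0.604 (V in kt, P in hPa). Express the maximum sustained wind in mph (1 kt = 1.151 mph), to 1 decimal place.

ΔP = 1012 − 876 = 136 hPa.
V ≈ 5.9 × 136^0.604 = 5.9 × 19.438 ≈ 114.686 kt.
114.686 × 1.151 ≈ 132.00 mph → 132.0 mph.

132.0 mph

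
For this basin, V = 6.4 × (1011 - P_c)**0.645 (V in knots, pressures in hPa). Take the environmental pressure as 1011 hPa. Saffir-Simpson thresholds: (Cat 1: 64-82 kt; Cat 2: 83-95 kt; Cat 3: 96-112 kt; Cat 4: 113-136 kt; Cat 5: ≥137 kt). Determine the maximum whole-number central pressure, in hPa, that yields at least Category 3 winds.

Category 3 begins at V = 96 kt.
Required ΔP = (96/6.4)^(1/0.645) = 15.000^1.550 ≈ 66.59 hPa.
P_c ≤ 1011 − 66.59 = 944.41, so the highest integer P_c is 944 hPa.

944 hPa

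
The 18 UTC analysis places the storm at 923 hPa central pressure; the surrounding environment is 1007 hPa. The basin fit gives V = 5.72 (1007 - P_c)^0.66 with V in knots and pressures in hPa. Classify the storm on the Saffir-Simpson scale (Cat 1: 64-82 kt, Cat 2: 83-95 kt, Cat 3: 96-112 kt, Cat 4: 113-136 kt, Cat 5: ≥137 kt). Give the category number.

3

ΔP = 1007 − 923 = 84 hPa.
V ≈ 5.72 × 84^0.66 = 5.72 × 18.62 ≈ 107 kt.
107 kt falls in the Category 3 band.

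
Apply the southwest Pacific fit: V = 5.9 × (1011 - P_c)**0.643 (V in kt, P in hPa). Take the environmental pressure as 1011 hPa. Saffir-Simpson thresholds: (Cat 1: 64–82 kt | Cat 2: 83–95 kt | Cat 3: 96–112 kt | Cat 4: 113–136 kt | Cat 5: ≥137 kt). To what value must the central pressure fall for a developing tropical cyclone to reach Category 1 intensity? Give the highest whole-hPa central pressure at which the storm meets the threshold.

Category 1 begins at V = 64 kt.
Required ΔP = (64/5.9)^(1/0.643) = 10.847^1.555 ≈ 40.75 hPa.
P_c ≤ 1011 − 40.75 = 970.25, so the highest integer P_c is 970 hPa.

970 hPa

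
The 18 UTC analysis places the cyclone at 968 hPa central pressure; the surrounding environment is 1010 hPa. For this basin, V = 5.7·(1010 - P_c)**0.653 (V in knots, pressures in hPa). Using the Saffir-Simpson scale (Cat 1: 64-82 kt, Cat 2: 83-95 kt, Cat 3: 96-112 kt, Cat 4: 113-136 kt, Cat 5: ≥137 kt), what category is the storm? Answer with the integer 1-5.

ΔP = 1010 − 968 = 42 hPa.
V ≈ 5.7 × 42^0.653 = 5.7 × 11.48 ≈ 65 kt.
65 kt falls in the Category 1 band.

1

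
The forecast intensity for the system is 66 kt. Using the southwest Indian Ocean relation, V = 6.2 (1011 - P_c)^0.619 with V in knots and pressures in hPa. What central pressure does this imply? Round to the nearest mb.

965 mb

ΔP = (V / 6.2)^(1/0.619) = (66/6.2)^1.616.
66/6.2 = 10.645; 10.645^1.616 ≈ 45.64 mb.
P_c = 1011 − 45.64 = 965.36 ≈ 965 mb.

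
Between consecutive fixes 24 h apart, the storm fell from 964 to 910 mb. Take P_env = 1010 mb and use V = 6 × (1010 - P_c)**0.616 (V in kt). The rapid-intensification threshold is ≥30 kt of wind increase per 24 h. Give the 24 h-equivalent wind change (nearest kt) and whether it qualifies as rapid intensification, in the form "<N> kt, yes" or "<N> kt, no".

39 kt, yes

V₁: ΔP = 46, V ≈ 6 × 46^0.616 ≈ 63.45 kt.
V₂: ΔP = 100, V ≈ 6 × 100^0.616 ≈ 102.36 kt.
ΔV over 24 h = 38.91 kt → 24 h equivalent = 38.91 × 24/24 ≈ 38.91 kt.
39 kt ≥ 30 kt ⇒ rapid intensification.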